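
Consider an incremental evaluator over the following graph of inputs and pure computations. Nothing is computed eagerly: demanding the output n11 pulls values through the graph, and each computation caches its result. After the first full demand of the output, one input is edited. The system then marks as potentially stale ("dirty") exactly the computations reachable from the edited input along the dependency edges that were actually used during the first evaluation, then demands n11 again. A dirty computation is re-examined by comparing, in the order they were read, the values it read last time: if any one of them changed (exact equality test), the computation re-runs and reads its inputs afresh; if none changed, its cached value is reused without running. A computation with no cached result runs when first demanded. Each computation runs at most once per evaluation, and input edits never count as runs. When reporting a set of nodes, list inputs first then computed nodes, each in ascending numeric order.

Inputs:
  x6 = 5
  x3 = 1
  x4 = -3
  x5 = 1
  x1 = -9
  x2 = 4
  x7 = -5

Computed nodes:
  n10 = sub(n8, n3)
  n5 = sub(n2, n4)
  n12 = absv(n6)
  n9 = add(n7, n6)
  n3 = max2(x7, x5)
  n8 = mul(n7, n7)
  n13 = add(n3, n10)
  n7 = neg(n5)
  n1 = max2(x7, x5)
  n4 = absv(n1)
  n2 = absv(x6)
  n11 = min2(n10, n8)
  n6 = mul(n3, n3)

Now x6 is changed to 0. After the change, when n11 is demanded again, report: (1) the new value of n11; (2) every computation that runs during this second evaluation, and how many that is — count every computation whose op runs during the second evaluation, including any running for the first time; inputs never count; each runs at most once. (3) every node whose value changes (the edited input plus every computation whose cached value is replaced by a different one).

Initial pass — values computed on the first demand:
  n1 = max2(-5, 1) = 1
  n2 = absv(5) = 5
  n3 = max2(-5, 1) = 1
  n4 = absv(1) = 1
  n5 = sub(5, 1) = 4
  n7 = neg(4) = -4
  n8 = mul(-4, -4) = 16
  n10 = sub(16, 1) = 15
  n11 = min2(15, 16) = 15

Second demand — change propagation:
  n2: re-runs because x6 5->0; new result 0.
  n5: re-runs because n2 5->0; new result -1.
  n7: re-runs because n5 4->-1; new result 1.
  n8: re-runs because n7 -4->1; n7 -4->1; new result 1.
  n10: re-runs because n8 16->1; new result 0.
  n11: re-runs because n10 15->0; n8 16->1; new result 0.

n11 now evaluates to 0.
Run set: n2, n5, n7, n8, n10, n11 (6 run).
Changed values: x6, n2, n5, n7, n8, n10, n11.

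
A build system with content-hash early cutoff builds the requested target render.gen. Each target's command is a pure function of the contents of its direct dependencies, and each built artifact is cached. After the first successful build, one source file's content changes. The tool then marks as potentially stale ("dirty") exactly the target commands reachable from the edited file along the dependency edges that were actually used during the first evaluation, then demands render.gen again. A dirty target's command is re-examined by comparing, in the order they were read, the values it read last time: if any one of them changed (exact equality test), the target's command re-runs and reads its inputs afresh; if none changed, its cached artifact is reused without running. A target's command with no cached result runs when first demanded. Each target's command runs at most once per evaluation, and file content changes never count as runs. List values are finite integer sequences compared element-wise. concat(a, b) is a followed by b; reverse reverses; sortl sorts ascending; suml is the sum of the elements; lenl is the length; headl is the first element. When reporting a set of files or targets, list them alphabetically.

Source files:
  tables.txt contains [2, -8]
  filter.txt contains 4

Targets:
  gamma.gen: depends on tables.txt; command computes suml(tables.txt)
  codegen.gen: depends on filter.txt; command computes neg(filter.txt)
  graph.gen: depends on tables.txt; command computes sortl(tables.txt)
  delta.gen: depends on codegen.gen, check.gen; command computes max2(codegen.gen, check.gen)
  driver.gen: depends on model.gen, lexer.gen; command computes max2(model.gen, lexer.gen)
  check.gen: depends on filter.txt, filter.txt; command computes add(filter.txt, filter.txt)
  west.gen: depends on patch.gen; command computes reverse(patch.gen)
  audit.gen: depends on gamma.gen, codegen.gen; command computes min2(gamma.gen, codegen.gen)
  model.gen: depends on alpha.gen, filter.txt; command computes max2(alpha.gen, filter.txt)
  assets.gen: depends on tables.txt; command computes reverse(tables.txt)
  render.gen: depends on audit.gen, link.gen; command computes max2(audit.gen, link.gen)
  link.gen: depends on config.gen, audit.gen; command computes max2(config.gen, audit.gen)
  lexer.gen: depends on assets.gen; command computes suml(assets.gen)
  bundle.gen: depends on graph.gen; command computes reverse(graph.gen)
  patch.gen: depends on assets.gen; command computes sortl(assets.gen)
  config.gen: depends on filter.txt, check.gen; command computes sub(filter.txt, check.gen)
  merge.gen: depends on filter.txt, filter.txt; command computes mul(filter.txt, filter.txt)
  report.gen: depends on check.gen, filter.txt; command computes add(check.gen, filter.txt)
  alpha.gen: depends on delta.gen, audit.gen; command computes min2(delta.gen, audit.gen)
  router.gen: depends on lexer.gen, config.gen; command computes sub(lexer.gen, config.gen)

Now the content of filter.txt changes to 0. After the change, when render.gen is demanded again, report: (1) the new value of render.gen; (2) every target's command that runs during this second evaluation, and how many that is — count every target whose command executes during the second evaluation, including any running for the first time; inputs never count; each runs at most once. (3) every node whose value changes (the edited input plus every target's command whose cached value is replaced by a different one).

First evaluation (everything demanded from the output):
  check.gen = add(4, 4) = 8
  codegen.gen = neg(4) = -4
  config.gen = sub(4, 8) = -4
  gamma.gen = suml([2, -8]) = -6
  audit.gen = min2(-6, -4) = -6
  link.gen = max2(-4, -6) = -4
  render.gen = max2(-6, -4) = -4

Propagation after the edit:
  check.gen: runs — filter.txt 4->0; filter.txt 4->0; result 0.
  codegen.gen: runs — filter.txt 4->0; result 0.
  audit.gen: runs — codegen.gen -4->0; result -6 (same value as before).
  config.gen: runs — filter.txt 4->0; check.gen 8->0; result 0.
  link.gen: runs — config.gen -4->0; result 0.
  render.gen: runs — link.gen -4->0; result 0.

New value of render.gen: 0.
Target commands that run: audit.gen, check.gen, codegen.gen, config.gen, link.gen, render.gen — 6 in total.
Values that change: check.gen, codegen.gen, config.gen, filter.txt, link.gen, render.gen.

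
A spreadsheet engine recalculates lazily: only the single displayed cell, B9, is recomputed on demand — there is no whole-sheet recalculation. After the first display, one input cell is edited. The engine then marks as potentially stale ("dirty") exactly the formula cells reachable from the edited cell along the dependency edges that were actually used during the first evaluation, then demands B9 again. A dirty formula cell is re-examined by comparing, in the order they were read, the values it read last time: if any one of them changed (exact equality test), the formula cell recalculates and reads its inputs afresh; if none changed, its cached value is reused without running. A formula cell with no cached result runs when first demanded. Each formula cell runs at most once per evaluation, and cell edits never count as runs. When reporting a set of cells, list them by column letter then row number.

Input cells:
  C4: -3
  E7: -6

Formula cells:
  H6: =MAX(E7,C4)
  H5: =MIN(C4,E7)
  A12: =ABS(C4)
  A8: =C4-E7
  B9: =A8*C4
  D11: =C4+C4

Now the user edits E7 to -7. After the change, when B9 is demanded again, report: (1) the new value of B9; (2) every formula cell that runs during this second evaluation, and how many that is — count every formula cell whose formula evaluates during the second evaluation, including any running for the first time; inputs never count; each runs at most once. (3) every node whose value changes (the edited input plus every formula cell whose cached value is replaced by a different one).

New value of B9: -12.
Formula cells that run: A8, B9 — 2 in total.
Values that change: A8, B9, E7.

First evaluation (everything demanded from the output):
  A8 = -3 - -6 = 3
  B9 = 3 * -3 = -9

Propagation after the edit:
  A8: runs — E7 -6->-7; result 4.
  B9: runs — A8 3->4; result -12.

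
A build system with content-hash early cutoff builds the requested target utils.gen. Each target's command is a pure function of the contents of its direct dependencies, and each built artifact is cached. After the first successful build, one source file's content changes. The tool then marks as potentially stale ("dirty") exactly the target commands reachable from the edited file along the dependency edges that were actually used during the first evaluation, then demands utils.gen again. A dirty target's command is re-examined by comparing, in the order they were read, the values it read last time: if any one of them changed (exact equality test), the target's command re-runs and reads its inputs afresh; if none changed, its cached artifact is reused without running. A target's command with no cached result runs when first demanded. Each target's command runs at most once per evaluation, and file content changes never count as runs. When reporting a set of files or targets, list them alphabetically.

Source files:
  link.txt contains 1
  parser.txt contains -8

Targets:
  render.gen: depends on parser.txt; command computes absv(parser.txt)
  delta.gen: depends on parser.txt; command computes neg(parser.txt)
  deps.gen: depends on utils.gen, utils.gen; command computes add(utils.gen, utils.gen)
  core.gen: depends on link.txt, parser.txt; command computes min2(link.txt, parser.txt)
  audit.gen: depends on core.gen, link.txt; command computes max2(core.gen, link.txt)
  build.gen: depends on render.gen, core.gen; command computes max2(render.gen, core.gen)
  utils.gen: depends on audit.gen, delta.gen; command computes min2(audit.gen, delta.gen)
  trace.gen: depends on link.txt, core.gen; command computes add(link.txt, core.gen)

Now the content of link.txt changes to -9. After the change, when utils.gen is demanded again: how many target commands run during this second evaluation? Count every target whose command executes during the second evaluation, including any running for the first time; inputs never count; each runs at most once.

Target commands that run: audit.gen, core.gen, utils.gen — 3 in total.

First evaluation (everything demanded from the output):
  core.gen = min2(1, -8) = -8
  audit.gen = max2(-8, 1) = 1
  delta.gen = neg(-8) = 8
  utils.gen = min2(1, 8) = 1

Propagation after the edit:
  core.gen: runs — link.txt 1->-9; result -9.
  audit.gen: runs — core.gen -8->-9; link.txt 1->-9; result -9.
  utils.gen: runs — audit.gen 1->-9; result -9.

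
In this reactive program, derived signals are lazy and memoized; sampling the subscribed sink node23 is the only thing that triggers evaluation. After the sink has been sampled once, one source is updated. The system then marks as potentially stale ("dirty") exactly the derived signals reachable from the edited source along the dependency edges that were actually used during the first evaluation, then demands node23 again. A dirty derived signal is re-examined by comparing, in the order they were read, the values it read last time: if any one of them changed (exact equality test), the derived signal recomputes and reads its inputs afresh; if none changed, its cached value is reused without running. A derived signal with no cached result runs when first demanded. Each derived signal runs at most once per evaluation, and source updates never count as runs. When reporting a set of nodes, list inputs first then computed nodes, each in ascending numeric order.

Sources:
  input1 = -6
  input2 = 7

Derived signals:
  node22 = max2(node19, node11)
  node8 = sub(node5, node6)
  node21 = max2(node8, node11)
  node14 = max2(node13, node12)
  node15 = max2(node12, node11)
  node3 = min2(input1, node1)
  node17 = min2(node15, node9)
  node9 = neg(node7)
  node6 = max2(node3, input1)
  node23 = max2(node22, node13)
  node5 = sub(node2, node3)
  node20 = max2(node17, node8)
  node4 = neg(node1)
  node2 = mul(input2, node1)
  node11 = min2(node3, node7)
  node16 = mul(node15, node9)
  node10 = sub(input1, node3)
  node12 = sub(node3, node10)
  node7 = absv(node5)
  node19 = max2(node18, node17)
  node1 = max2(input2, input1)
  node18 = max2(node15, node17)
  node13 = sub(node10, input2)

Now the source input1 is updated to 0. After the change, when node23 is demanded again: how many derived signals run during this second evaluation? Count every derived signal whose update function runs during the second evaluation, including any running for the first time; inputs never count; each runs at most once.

First demand of the output computes:
  node1 = max2(7, -6) = 7
  node2 = mul(7, 7) = 49
  node3 = min2(-6, 7) = -6
  node5 = sub(49, -6) = 55
  node7 = absv(55) = 55
  node9 = neg(55) = -55
  node10 = sub(-6, -6) = 0
  node11 = min2(-6, 55) = -6
  node12 = sub(-6, 0) = -6
  node13 = sub(0, 7) = -7
  node15 = max2(-6, -6) = -6
  node17 = min2(-6, -55) = -55
  node18 = max2(-6, -55) = -6
  node19 = max2(-6, -55) = -6
  node22 = max2(-6, -6) = -6
  node23 = max2(-6, -7) = -6

After the edit, cleaning proceeds:
  node1: a read changed (input1 -6->0) — executes, giving 7 — identical to its old value.
  node2: dirty, but its reads are unchanged (input2 unchanged, node1 unchanged); cached 49 stands.
  node3: a read changed (input1 -6->0) — executes, giving 0.
  node5: a read changed (node3 -6->0) — executes, giving 49.
  node7: a read changed (node5 55->49) — executes, giving 49.
  node9: a read changed (node7 55->49) — executes, giving -49.
  node10: a read changed (input1 -6->0; node3 -6->0) — executes, giving 0 — identical to its old value.
  node11: a read changed (node3 -6->0; node7 55->49) — executes, giving 0.
  node12: a read changed (node3 -6->0) — executes, giving 0.
  node13: dirty, but its reads are unchanged (node10 unchanged, input2 unchanged); cached -7 stands.
  node15: a read changed (node12 -6->0; node11 -6->0) — executes, giving 0.
  node17: a read changed (node15 -6->0; node9 -55->-49) — executes, giving -49.
  node18: a read changed (node15 -6->0; node17 -55->-49) — executes, giving 0.
  node19: a read changed (node18 -6->0; node17 -55->-49) — executes, giving 0.
  node22: a read changed (node19 -6->0; node11 -6->0) — executes, giving 0.
  node23: a read changed (node22 -6->0) — executes, giving 0.

Note where the cutoff bites: node2 is checked, finds nothing changed, and keeps its cache.

14 derived signals run: node1, node3, node5, node7, node9, node10, node11, node12, node15, node17, node18, node19, node22, node23.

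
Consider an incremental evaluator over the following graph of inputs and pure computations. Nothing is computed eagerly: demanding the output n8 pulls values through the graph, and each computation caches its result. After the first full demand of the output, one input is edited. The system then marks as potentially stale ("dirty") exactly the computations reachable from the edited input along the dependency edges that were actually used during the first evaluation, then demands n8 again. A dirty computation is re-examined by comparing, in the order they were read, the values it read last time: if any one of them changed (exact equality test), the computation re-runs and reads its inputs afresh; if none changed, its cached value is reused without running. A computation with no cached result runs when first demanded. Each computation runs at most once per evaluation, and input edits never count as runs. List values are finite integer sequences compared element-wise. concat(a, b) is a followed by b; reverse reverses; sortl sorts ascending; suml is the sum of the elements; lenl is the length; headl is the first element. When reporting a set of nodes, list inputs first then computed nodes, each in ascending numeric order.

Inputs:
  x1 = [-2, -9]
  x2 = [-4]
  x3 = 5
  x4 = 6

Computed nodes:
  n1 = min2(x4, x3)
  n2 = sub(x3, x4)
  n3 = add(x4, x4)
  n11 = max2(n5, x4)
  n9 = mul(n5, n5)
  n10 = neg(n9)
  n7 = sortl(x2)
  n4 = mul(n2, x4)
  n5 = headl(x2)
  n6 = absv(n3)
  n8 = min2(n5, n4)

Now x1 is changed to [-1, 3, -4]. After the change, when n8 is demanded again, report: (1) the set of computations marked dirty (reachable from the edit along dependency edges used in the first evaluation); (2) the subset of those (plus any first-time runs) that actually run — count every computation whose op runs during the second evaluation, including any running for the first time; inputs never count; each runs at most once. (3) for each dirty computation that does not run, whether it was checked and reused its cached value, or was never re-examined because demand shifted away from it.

Dirty set: none.
Run set: none (0 run).
All dirty computations ended up running.
The important point: nothing the output needs ever reads x1, so the edit is invisible to it.

Initial pass — values computed on the first demand:
  n2 = sub(5, 6) = -1
  n4 = mul(-1, 6) = -6
  n5 = headl([-4]) = -4
  n8 = min2(-4, -6) = -6

Second demand — change propagation:
  no demanded computation ever read x1, so the edit dirties nothing and nothing runs.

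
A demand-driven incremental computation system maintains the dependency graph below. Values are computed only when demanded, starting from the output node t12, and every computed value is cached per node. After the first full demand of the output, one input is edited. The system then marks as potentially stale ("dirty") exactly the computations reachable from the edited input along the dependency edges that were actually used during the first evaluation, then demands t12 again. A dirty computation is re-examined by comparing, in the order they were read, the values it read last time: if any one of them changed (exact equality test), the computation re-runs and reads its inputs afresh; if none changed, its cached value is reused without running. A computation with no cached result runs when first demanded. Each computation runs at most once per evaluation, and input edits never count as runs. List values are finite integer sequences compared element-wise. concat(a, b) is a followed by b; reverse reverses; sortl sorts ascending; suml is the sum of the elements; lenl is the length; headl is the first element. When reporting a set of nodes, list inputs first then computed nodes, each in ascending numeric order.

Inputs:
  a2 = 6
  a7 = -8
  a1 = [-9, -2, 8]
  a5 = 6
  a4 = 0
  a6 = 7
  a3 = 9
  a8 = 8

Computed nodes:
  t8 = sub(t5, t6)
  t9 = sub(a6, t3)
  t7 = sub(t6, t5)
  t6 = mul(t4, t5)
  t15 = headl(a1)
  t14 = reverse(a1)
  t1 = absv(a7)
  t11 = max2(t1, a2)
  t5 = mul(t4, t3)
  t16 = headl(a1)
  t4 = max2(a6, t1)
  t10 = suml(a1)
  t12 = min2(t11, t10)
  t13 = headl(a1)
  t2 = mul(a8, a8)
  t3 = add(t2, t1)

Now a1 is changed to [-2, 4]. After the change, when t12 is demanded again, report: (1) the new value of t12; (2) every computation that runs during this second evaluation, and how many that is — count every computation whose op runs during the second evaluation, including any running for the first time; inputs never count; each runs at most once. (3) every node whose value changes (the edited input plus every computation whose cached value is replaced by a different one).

New value of t12: 2.
Computations that run: t10, t12 — 2 in total.
Values that change: a1, t10, t12.

First evaluation (everything demanded from the output):
  t1 = absv(-8) = 8
  t10 = suml([-9, -2, 8]) = -3
  t11 = max2(8, 6) = 8
  t12 = min2(8, -3) = -3

Propagation after the edit:
  t10: runs — a1 [-9, -2, 8]->[-2, 4]; result 2.
  t12: runs — t10 -3->2; result 2.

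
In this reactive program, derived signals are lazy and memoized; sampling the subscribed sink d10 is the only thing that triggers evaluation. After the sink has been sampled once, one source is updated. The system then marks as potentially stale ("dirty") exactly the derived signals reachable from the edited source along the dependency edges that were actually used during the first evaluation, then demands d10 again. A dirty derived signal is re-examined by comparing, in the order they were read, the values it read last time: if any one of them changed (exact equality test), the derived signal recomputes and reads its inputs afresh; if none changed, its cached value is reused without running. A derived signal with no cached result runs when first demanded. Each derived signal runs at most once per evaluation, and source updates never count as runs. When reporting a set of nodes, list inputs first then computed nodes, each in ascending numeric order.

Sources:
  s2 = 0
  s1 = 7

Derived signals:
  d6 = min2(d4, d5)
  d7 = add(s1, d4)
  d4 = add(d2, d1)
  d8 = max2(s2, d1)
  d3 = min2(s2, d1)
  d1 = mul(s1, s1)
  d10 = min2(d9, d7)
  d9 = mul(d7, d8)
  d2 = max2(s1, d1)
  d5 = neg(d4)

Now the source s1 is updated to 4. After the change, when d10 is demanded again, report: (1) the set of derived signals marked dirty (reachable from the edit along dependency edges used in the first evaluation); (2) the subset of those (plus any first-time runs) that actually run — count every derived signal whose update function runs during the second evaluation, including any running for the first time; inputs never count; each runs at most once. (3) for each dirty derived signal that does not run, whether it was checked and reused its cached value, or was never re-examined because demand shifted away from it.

First demand of the output computes:
  d1 = mul(7, 7) = 49
  d2 = max2(7, 49) = 49
  d4 = add(49, 49) = 98
  d7 = add(7, 98) = 105
  d8 = max2(0, 49) = 49
  d9 = mul(105, 49) = 5145
  d10 = min2(5145, 105) = 105

After the edit, cleaning proceeds:
  d1: a read changed (s1 7->4; s1 7->4) — executes, giving 16.
  d2: a read changed (s1 7->4; d1 49->16) — executes, giving 16.
  d4: a read changed (d2 49->16; d1 49->16) — executes, giving 32.
  d7: a read changed (s1 7->4; d4 98->32) — executes, giving 36.
  d8: a read changed (d1 49->16) — executes, giving 16.
  d9: a read changed (d7 105->36; d8 49->16) — executes, giving 576.
  d10: a read changed (d9 5145->576; d7 105->36) — executes, giving 36.

The edit dirties: d1, d2, d4, d7, d8, d9, d10.
7 derived signals run: d1, d2, d4, d7, d8, d9, d10.
No dirty derived signal escaped a run.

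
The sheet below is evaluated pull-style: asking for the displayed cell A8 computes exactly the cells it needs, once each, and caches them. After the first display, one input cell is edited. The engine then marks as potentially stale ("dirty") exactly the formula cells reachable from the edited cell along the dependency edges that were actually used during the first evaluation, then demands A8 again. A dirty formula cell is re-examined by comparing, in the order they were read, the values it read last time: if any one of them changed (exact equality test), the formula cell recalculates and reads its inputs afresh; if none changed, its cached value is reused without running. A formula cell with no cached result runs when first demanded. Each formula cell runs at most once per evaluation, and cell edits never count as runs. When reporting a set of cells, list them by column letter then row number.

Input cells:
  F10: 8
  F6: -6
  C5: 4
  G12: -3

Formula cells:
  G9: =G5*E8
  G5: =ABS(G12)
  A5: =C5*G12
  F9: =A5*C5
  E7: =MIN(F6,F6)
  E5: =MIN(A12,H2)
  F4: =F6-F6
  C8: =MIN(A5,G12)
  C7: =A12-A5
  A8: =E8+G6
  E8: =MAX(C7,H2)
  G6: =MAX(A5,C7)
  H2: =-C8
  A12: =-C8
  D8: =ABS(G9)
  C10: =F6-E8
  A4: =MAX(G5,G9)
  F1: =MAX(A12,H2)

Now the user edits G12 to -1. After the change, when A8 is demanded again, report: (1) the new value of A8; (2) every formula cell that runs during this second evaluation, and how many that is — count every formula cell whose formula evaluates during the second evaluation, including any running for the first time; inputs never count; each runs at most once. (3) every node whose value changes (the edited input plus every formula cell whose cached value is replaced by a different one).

Demanding A8 again yields 16.
8 formula cells run: A5, A8, A12, C7, C8, E8, G6, H2.
The nodes whose values change: A5, A8, A12, C7, C8, E8, G6, G12, H2.

First demand of the output computes:
  A5 = 4 * -3 = -12
  C8 = MIN(-12, -3) = -12
  A12 = -(-12) = 12
  C7 = 12 - -12 = 24
  G6 = MAX(-12, 24) = 24
  H2 = -(-12) = 12
  E8 = MAX(24, 12) = 24
  A8 = 24 + 24 = 48

After the edit, cleaning proceeds:
  A5: a read changed (G12 -3->-1) — executes, giving -4.
  C8: a read changed (A5 -12->-4; G12 -3->-1) — executes, giving -4.
  A12: a read changed (C8 -12->-4) — executes, giving 4.
  C7: a read changed (A12 12->4; A5 -12->-4) — executes, giving 8.
  G6: a read changed (A5 -12->-4; C7 24->8) — executes, giving 8.
  H2: a read changed (C8 -12->-4) — executes, giving 4.
  E8: a read changed (C7 24->8; H2 12->4) — executes, giving 8.
  A8: a read changed (E8 24->8; G6 24->8) — executes, giving 16.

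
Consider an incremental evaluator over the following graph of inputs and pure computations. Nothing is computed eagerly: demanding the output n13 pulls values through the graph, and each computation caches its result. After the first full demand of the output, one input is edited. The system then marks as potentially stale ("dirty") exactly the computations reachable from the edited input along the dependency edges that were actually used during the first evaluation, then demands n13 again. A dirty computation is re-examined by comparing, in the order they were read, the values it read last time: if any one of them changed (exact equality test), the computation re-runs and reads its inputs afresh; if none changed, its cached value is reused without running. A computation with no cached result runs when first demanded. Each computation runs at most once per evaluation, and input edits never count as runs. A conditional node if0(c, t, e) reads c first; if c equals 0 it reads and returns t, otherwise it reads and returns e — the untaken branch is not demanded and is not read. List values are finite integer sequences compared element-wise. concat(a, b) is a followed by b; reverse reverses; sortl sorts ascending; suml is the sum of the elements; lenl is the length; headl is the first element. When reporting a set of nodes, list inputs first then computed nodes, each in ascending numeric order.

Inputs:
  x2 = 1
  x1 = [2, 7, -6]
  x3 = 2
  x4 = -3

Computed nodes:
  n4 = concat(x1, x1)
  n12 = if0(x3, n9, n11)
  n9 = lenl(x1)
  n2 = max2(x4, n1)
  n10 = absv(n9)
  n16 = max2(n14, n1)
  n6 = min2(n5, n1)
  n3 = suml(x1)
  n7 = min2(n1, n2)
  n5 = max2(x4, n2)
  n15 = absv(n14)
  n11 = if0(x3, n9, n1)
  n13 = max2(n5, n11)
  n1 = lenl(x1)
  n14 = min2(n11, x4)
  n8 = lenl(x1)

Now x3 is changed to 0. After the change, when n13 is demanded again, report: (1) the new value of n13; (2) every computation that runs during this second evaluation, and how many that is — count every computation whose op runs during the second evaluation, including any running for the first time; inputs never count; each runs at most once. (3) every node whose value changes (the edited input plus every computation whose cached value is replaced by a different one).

n13 now evaluates to 3.
Run set: n9, n11 (2 run).
Changed values: x3.
The important point: the flipped condition pulls in fresh nodes; n9 runs for the first time.

Initial pass — values computed on the first demand:
  n1 = lenl([2, 7, -6]) = 3
  n2 = max2(-3, 3) = 3
  n5 = max2(-3, 3) = 3
  n11 = if0(x3=2 -> else branch n1) = 3
  n13 = max2(3, 3) = 3

Second demand — change propagation:
  n9: newly demanded (no cache) — executes and yields 3.
  n11: re-runs because x3 2->0; new result 3 (unchanged).
  n13: re-examined; everything it read last time is the same (n5 unchanged, n11 unchanged) — cache 3 kept, no run.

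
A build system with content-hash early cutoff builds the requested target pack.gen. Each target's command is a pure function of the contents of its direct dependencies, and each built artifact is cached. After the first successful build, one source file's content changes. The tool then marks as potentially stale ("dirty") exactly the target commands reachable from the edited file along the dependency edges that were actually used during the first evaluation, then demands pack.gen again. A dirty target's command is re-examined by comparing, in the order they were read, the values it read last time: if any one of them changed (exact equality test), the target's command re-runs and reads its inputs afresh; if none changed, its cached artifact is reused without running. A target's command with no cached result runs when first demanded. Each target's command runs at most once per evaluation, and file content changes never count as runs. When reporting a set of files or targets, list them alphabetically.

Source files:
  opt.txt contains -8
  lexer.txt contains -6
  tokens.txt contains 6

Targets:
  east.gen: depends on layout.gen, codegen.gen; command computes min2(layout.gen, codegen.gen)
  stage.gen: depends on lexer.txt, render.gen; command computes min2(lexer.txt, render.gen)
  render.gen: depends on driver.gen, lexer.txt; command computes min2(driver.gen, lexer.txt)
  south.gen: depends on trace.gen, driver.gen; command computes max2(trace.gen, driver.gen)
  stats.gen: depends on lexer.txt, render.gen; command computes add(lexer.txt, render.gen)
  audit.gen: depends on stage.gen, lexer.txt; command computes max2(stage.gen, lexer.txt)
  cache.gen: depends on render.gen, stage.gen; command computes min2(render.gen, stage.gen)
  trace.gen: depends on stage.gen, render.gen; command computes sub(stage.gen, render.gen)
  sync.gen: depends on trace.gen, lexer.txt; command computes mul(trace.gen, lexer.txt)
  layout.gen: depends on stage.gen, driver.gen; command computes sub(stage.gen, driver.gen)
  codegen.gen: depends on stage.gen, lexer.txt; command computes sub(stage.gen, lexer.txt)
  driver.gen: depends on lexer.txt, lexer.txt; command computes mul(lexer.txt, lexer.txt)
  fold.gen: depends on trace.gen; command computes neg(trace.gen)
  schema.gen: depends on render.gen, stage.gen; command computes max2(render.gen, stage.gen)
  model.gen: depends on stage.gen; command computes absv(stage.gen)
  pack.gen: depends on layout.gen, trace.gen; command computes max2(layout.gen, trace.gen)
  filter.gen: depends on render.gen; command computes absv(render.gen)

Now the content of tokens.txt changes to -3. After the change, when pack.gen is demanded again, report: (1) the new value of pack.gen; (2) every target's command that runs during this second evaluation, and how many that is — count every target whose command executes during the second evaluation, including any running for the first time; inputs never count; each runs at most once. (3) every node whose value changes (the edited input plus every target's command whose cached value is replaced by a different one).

First evaluation (everything demanded from the output):
  driver.gen = mul(-6, -6) = 36
  render.gen = min2(36, -6) = -6
  stage.gen = min2(-6, -6) = -6
  layout.gen = sub(-6, 36) = -42
  trace.gen = sub(-6, -6) = 0
  pack.gen = max2(-42, 0) = 0

Propagation after the edit:
  tokens.txt feeds no computation that the output demands — nothing is marked dirty and nothing runs.

Key observation: tokens.txt is never demanded by the output, so the edit triggers no recomputation at all.

New value of pack.gen: 0.
Target commands that run: none — 0 in total.
Values that change: tokens.txt.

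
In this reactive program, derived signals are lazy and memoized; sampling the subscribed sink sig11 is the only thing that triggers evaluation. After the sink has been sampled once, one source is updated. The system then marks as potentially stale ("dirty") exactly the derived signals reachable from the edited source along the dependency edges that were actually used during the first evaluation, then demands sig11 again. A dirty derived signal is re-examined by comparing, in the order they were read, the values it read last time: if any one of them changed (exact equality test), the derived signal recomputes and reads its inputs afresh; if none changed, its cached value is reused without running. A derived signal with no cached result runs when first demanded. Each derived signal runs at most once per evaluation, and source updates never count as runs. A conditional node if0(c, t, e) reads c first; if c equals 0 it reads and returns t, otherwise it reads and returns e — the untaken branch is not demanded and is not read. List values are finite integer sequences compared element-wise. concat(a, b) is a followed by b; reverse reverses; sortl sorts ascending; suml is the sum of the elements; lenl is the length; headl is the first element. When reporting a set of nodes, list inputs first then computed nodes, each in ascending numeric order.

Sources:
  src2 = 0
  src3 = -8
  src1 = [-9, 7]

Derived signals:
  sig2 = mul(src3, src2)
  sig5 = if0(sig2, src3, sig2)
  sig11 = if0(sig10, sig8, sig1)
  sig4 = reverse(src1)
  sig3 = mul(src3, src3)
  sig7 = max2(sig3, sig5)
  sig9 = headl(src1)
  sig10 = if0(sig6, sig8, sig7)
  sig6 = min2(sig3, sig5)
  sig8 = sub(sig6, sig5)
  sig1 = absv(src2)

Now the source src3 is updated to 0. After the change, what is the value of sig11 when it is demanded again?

Demanding sig11 again yields 0.
Note the branch switch — demand abandons sig7, which is never re-examined.

First demand of the output computes:
  sig1 = absv(0) = 0
  sig2 = mul(-8, 0) = 0
  sig3 = mul(-8, -8) = 64
  sig5 = if0(sig2=0 -> then branch src3) = -8
  sig6 = min2(64, -8) = -8
  sig7 = max2(64, -8) = 64
  sig10 = if0(sig6=-8 -> else branch sig7) = 64
  sig11 = if0(sig10=64 -> else branch sig1) = 0

After the edit, cleaning proceeds:
  sig2: a read changed (src3 -8->0) — executes, giving 0 — identical to its old value.
  sig3: a read changed (src3 -8->0; src3 -8->0) — executes, giving 0.
  sig5: a read changed (src3 -8->0) — executes, giving 0.
  sig6: a read changed (sig3 64->0; sig5 -8->0) — executes, giving 0.
  sig7: stays stale; no demand reaches it after the flip.
  sig8: had never run; runs now, result 0.
  sig10: a read changed (sig6 -8->0) — executes, giving 0.
  sig11: a read changed (sig10 64->0) — executes, giving 0 — identical to its old value.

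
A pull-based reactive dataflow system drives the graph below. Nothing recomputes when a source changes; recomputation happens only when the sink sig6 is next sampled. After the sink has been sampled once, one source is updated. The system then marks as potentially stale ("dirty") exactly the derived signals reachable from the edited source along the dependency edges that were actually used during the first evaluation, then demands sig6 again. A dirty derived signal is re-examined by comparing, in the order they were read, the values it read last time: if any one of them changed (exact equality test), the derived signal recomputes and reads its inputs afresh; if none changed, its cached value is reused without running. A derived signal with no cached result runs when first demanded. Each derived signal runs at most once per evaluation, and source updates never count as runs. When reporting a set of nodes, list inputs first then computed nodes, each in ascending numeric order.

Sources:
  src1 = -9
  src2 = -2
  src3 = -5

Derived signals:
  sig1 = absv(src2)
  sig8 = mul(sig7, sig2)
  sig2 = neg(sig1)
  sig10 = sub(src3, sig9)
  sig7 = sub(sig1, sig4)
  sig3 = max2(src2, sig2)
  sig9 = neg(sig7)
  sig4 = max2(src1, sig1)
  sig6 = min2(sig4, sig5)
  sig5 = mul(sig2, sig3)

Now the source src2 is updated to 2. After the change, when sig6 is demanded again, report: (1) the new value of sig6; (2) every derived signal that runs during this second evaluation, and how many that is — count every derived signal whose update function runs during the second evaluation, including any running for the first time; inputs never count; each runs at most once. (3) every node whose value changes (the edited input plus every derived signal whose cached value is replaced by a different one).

New value of sig6: -4.
Derived signals that run: sig1, sig3, sig5, sig6 — 4 in total.
Values that change: src2, sig3, sig5, sig6.
Key observation: the cutoff stops propagation at sig2 — its inputs' values are unchanged, so it reuses its cache.

First evaluation (everything demanded from the output):
  sig1 = absv(-2) = 2
  sig2 = neg(2) = -2
  sig3 = max2(-2, -2) = -2
  sig4 = max2(-9, 2) = 2
  sig5 = mul(-2, -2) = 4
  sig6 = min2(2, 4) = 2

Propagation after the edit:
  sig1: runs — src2 -2->2; result 2 (same value as before).
  sig2: checked — values it read are unchanged (sig1 unchanged); reused cached -2 without running.
  sig3: runs — src2 -2->2; result 2.
  sig4: checked — values it read are unchanged (src1 unchanged, sig1 unchanged); reused cached 2 without running.
  sig5: runs — sig3 -2->2; result -4.
  sig6: runs — sig5 4->-4; result -4.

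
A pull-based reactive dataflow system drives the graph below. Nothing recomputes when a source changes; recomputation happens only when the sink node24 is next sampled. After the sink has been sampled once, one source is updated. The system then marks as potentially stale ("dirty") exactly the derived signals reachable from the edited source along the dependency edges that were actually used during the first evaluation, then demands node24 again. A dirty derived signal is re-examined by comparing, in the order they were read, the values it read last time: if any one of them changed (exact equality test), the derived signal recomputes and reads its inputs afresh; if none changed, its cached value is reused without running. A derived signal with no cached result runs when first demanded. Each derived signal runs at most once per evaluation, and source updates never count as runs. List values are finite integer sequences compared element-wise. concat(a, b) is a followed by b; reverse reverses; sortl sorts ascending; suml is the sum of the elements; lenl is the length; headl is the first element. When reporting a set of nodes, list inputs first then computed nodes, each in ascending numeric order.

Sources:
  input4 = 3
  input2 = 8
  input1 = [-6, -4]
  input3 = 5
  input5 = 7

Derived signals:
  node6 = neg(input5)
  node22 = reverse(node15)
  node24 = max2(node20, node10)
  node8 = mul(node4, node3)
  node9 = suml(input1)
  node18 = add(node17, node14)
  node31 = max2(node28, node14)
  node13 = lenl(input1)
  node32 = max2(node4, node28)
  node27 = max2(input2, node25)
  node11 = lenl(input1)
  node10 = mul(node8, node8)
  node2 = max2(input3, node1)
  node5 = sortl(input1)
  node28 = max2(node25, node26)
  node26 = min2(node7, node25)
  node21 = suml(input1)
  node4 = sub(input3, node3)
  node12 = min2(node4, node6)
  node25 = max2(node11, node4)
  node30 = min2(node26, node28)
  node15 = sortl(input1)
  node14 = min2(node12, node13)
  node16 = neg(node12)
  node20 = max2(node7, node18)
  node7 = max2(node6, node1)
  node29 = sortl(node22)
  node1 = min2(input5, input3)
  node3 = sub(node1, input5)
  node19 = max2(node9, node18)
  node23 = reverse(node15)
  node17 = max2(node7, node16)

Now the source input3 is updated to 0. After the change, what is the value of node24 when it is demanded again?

First evaluation (everything demanded from the output):
  node1 = min2(7, 5) = 5
  node3 = sub(5, 7) = -2
  node4 = sub(5, -2) = 7
  node6 = neg(7) = -7
  node7 = max2(-7, 5) = 5
  node8 = mul(7, -2) = -14
  node10 = mul(-14, -14) = 196
  node12 = min2(7, -7) = -7
  node13 = lenl([-6, -4]) = 2
  node14 = min2(-7, 2) = -7
  node16 = neg(-7) = 7
  node17 = max2(5, 7) = 7
  node18 = add(7, -7) = 0
  node20 = max2(5, 0) = 5
  node24 = max2(5, 196) = 196

Propagation after the edit:
  node1: runs — input3 5->0; result 0.
  node3: runs — node1 5->0; result -7.
  node4: runs — input3 5->0; node3 -2->-7; result 7 (same value as before).
  node7: runs — node1 5->0; result 0.
  node8: runs — node3 -2->-7; result -49.
  node10: runs — node8 -14->-49; node8 -14->-49; result 2401.
  node12: checked — values it read are unchanged (node4 unchanged, node6 unchanged); reused cached -7 without running.
  node14: checked — values it read are unchanged (node12 unchanged, node13 unchanged); reused cached -7 without running.
  node16: checked — values it read are unchanged (node12 unchanged); reused cached 7 without running.
  node17: runs — node7 5->0; result 7 (same value as before).
  node18: checked — values it read are unchanged (node17 unchanged, node14 unchanged); reused cached 0 without running.
  node20: runs — node7 5->0; result 0.
  node24: runs — node20 5->0; node10 196->2401; result 2401.

Key observation: the cutoff stops propagation at node12 — its inputs' values are unchanged, so it reuses its cache.

New value of node24: 2401.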